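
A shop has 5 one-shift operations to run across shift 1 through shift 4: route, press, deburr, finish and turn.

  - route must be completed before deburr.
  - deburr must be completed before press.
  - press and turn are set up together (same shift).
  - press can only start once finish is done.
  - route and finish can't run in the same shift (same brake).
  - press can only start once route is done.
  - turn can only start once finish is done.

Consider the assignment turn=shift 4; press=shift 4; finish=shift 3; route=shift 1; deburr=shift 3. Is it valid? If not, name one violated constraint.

Yes

deburr must be completed before press — holds.
route and finish can't run in the same shift (same brake) — holds.
press can only start once route is done — holds.
turn can only start once finish is done — holds.
press can only start once finish is done — holds.
press and turn are set up together (same shift) — holds.
route must be completed before deburr — holds.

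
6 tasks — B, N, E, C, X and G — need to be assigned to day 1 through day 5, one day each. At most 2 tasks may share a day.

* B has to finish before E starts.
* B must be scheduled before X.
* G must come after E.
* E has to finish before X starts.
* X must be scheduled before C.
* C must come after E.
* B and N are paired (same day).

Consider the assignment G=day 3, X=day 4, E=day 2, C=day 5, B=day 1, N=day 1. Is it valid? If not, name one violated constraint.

C must come after E — holds.
X must be scheduled before C — holds.
B must be scheduled before X — holds.
E has to finish before X starts — holds.
G must come after E — holds.
At most 2 tasks may share a day — holds.
B has to finish before E starts — holds.
B and N are paired (same day) — holds.

Valid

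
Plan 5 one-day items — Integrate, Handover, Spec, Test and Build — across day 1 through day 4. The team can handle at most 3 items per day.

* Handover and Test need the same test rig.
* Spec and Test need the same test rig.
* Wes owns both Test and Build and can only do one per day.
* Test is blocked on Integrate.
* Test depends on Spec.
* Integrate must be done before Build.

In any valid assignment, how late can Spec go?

Downstream work caps Spec at day 3.
Spec at day 3 is achievable: Handover in day 1, Build in day 2, Spec in day 3, Test in day 4, Integrate in day 1.

day 3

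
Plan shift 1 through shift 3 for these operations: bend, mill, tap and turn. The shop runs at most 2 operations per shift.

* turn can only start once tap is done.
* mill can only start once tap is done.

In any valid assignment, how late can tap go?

shift 2

Downstream work caps tap at shift 2.
tap at shift 2 is achievable: mill -> shift 3, tap -> shift 2, bend -> shift 1, turn -> shift 3.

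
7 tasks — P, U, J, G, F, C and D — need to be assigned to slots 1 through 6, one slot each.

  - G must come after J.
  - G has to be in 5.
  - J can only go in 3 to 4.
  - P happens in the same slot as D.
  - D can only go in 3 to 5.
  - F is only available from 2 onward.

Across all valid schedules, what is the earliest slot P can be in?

P must be in the same slot as D, which can't be before 3, so P is at least 3; P must be in the same slot as D, which can't be after 5, so P is at most 5.
P at 3 is achievable: D -> 3, F -> 2, J -> 3, U -> 1, C -> 1, P -> 3, G -> 5.

3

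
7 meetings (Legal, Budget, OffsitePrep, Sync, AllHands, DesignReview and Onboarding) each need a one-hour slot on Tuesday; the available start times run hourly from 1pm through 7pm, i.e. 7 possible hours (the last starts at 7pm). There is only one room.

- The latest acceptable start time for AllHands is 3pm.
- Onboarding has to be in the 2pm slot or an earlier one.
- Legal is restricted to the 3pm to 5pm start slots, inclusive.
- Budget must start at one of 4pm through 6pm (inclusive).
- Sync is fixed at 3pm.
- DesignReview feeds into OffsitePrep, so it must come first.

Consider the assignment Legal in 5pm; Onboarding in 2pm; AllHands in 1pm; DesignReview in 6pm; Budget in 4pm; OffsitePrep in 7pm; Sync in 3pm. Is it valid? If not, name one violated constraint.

DesignReview feeds into OffsitePrep, so it must come first — holds.
The latest acceptable start time for AllHands is 3pm — holds.
Onboarding has to be in the 2pm slot or an earlier one — holds.
There is only one room — holds.
Sync is fixed at 3pm — holds.
Legal is restricted to the 3pm to 5pm start slots, inclusive — holds.
Budget must start at one of 4pm through 6pm (inclusive) — holds.

Valid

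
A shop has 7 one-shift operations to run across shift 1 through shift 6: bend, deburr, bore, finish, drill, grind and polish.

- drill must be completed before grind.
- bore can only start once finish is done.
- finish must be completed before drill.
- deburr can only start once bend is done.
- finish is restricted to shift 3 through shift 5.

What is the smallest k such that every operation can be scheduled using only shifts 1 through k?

The precedence chain requires at least 3 distinct shifts.
Propagating the time windows through the other constraints, grind can't land before shift 5, so the schedule must run through at least shift 5.
5 works (last occupied shift: shift 5): for example grind in shift 5, polish in shift 1, bend in shift 1, deburr in shift 2, bore in shift 4, finish in shift 3, drill in shift 4.

5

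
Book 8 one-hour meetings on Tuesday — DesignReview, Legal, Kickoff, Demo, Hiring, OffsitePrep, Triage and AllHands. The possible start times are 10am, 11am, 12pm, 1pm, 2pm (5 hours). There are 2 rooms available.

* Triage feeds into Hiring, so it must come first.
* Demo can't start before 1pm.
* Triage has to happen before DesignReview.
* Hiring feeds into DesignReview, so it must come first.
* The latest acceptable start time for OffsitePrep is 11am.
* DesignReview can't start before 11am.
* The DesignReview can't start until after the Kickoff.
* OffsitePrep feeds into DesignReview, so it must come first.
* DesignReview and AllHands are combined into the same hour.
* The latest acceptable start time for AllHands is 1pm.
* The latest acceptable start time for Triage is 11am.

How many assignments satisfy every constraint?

Splitting on DesignReview: it can be 12pm (8), 1pm (38). Listing each branch's schedules as (Legal, Kickoff, Demo, Hiring, OffsitePrep, Triage, AllHands):
DesignReview=12pm: (1pm,10am,1pm,11am,11am,10am,12pm) (1pm,10am,2pm,11am,11am,10am,12pm) (1pm,11am,1pm,11am,10am,10am,12pm) (1pm,11am,2pm,11am,10am,10am,12pm) (2pm,10am,1pm,11am,11am,10am,12pm) (2pm,10am,2pm,11am,11am,10am,12pm) (2pm,11am,1pm,11am,10am,10am,12pm) (2pm,11am,2pm,11am,10am,10am,12pm) — 8.
DesignReview=1pm: (10am,10am,2pm,12pm,11am,11am,1pm) (10am,11am,2pm,12pm,10am,11am,1pm) (10am,11am,2pm,12pm,11am,10am,1pm) (10am,12pm,2pm,11am,11am,10am,1pm) (10am,12pm,2pm,12pm,10am,11am,1pm) (10am,12pm,2pm,12pm,11am,10am,1pm) (10am,12pm,2pm,12pm,11am,11am,1pm) (11am,10am,2pm,12pm,10am,11am,1pm) (11am,10am,2pm,12pm,11am,10am,1pm) (11am,11am,2pm,12pm,10am,10am,1pm) (11am,12pm,2pm,11am,10am,10am,1pm) (11am,12pm,2pm,12pm,10am,10am,1pm) (11am,12pm,2pm,12pm,10am,11am,1pm) (11am,12pm,2pm,12pm,11am,10am,1pm) (12pm,10am,2pm,11am,11am,10am,1pm) (12pm,10am,2pm,12pm,10am,11am,1pm) (12pm,10am,2pm,12pm,11am,10am,1pm) (12pm,10am,2pm,12pm,11am,11am,1pm) (12pm,11am,2pm,11am,10am,10am,1pm) (12pm,11am,2pm,12pm,10am,10am,1pm) (12pm,11am,2pm,12pm,10am,11am,1pm) (12pm,11am,2pm,12pm,11am,10am,1pm) (12pm,12pm,2pm,11am,10am,10am,1pm) (12pm,12pm,2pm,11am,11am,10am,1pm) (2pm,10am,2pm,11am,11am,10am,1pm) (2pm,10am,2pm,12pm,10am,11am,1pm) (2pm,10am,2pm,12pm,11am,10am,1pm) (2pm,10am,2pm,12pm,11am,11am,1pm) (2pm,11am,2pm,11am,10am,10am,1pm) (2pm,11am,2pm,12pm,10am,10am,1pm) (2pm,11am,2pm,12pm,10am,11am,1pm) (2pm,11am,2pm,12pm,11am,10am,1pm) (2pm,12pm,2pm,11am,10am,10am,1pm) (2pm,12pm,2pm,11am,11am,10am,1pm) (2pm,12pm,2pm,12pm,10am,10am,1pm) (2pm,12pm,2pm,12pm,10am,11am,1pm) (2pm,12pm,2pm,12pm,11am,10am,1pm) (2pm,12pm,2pm,12pm,11am,11am,1pm) — 38.
Summing: 8 + 38 = 46.

46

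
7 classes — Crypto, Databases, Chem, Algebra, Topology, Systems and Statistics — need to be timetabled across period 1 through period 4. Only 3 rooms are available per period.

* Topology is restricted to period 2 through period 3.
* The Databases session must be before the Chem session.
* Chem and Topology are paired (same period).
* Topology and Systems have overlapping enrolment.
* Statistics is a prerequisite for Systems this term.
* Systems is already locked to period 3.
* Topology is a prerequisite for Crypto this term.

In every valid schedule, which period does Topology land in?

Topology's window is period 2–period 3.
Systems is fixed at period 3, and Topology can't share a period with Systems.
So Topology must be period 2.

period 2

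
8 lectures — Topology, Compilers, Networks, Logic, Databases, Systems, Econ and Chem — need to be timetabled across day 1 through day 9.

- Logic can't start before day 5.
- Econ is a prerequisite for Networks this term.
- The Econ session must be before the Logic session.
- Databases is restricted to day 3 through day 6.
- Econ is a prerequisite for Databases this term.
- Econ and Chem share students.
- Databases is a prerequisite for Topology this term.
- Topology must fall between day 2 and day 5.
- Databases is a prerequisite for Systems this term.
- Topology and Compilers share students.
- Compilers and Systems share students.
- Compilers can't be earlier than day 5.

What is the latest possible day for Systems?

Precedence pushes Systems to at least day 4.
Systems at day 9 is achievable: Databases in day 3, Econ in day 1, Logic in day 5, Chem in day 2, Compilers in day 5, Networks in day 2, Topology in day 4, Systems in day 9.

day 9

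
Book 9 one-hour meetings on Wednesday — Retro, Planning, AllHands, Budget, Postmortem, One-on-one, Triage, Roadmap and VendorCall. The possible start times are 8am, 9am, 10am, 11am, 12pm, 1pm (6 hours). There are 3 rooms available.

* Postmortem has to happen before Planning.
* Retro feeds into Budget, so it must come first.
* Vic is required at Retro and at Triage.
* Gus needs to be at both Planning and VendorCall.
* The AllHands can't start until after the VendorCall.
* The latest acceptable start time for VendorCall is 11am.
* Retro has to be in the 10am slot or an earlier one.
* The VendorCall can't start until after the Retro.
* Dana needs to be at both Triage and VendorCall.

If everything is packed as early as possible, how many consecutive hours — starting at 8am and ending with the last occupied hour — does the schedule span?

3

The precedence chain requires at least 3 distinct hours.
With at most 3 per hour and 9 meetings, at least 3 hours are needed.
3 works (last occupied hour: 10am): for example Roadmap=9am, VendorCall=9am, AllHands=10am, Planning=10am, Triage=10am, Budget=9am, Postmortem=8am, Retro=8am, One-on-one=8am.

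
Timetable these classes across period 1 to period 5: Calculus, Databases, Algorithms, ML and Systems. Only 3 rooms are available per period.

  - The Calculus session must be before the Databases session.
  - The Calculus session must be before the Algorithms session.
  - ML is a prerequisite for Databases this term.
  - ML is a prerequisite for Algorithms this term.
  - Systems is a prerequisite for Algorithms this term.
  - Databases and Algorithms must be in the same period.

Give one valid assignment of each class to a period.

Databases -> period 2, Calculus -> period 1, Systems -> period 1, Algorithms -> period 2, ML -> period 1

Checking: ML(period 1) before Algorithms(period 2); Calculus(period 1) before Databases(period 2); ML(period 1) before Databases(period 2); Systems(period 1) before Algorithms(period 2); Calculus(period 1) before Algorithms(period 2); Databases = Algorithms = period 2; max 3 per period (cap 3).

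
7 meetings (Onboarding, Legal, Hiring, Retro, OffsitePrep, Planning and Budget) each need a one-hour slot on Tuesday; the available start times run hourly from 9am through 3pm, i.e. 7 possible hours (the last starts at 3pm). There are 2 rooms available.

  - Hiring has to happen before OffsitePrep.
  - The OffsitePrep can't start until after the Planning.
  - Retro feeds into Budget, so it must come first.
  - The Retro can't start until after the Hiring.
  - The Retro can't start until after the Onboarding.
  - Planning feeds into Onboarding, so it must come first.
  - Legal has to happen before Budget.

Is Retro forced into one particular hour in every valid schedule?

Retro can be 11am (e.g. OffsitePrep in 10am, Hiring in 9am, Planning in 9am, Budget in 12pm, Retro in 11am, Legal in 11am, Onboarding in 10am) or 12pm (e.g. Retro in 12pm, Planning in 9am, Onboarding in 10am, Legal in 11am, Budget in 1pm, Hiring in 9am, OffsitePrep in 10am).

No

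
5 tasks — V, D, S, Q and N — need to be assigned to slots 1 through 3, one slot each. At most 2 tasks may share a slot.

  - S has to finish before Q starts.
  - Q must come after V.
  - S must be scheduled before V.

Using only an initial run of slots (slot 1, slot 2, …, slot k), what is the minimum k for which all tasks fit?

3

The precedence chain requires at least 3 distinct slots.
With at most 2 per slot and 5 tasks, at least 3 slots are needed.
3 works (last occupied slot: 3): for example N -> 2, V -> 2, D -> 1, S -> 1, Q -> 3.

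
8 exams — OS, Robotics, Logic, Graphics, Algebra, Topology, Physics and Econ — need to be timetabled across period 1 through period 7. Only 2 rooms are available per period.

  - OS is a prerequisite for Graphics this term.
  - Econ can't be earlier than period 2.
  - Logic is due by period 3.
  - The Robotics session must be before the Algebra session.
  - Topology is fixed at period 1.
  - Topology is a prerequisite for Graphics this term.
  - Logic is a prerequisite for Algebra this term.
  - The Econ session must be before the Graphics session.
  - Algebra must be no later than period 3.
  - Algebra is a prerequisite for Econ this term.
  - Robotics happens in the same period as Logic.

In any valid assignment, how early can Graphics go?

Precedence pushes Graphics to at least period 4.
Graphics at period 5 is achievable: Topology=period 1, Algebra=period 3, Robotics=period 2, Graphics=period 5, OS=period 1, Logic=period 2, Physics=period 3, Econ=period 4.
Nothing earlier works — the capacity limit rule out every period before period 5.

period 5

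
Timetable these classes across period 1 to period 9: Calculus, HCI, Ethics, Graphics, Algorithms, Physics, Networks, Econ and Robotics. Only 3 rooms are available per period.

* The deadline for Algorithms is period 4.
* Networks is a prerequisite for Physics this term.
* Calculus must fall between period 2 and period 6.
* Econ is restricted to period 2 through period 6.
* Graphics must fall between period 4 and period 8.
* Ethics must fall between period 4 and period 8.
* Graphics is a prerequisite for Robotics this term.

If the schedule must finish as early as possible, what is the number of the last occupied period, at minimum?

5

The precedence chain requires at least 2 distinct periods.
With at most 3 per period and 9 classes, at least 3 periods are needed.
Propagating the time windows through the other constraints, Robotics can't land before period 5, so the schedule must run through at least period 5.
5 works (last occupied period: period 5): for example Ethics=period 4, Calculus=period 2, Graphics=period 4, Algorithms=period 1, Physics=period 2, HCI=period 1, Robotics=period 5, Networks=period 1, Econ=period 2.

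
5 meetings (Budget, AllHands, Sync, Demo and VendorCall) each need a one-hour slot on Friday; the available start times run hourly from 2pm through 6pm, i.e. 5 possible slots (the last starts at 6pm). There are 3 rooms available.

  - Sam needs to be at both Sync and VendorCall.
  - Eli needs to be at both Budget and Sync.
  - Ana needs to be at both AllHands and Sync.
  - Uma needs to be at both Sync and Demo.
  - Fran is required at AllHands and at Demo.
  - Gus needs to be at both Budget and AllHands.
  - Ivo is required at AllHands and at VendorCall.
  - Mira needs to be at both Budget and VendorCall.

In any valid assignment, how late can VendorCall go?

6pm

VendorCall at 6pm is achievable: Demo=2pm, Sync=4pm, Budget=2pm, VendorCall=6pm, AllHands=3pm.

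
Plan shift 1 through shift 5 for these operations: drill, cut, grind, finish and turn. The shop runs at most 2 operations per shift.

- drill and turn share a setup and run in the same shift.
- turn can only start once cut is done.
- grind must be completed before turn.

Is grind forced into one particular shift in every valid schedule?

grind can be shift 1 (e.g. grind -> shift 1, drill -> shift 2, turn -> shift 2, finish -> shift 3, cut -> shift 1) or shift 2 (e.g. finish=shift 1; drill=shift 3; grind=shift 2; cut=shift 1; turn=shift 3).

No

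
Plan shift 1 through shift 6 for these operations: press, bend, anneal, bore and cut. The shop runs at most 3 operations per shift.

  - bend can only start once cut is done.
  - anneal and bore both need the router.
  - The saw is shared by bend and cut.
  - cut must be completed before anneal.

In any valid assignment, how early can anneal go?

shift 2

Precedence pushes anneal to at least shift 2.
anneal at shift 2 is achievable: bore in shift 1, press in shift 1, cut in shift 1, anneal in shift 2, bend in shift 2.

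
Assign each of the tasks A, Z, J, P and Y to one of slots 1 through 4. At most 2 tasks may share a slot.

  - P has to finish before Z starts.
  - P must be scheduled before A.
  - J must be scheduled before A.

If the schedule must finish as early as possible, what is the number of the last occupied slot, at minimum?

The precedence chain requires at least 2 distinct slots.
With at most 2 per slot and 5 tasks, at least 3 slots are needed.
3 works (last occupied slot: 3): for example Z=2; Y=3; A=2; P=1; J=1.

slot 3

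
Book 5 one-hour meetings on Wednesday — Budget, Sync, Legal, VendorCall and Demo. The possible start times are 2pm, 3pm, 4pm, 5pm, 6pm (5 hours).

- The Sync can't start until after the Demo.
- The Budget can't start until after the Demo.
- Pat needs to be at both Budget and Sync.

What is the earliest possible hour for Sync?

Precedence pushes Sync to at least 3pm.
Sync at 3pm is achievable: Demo in 2pm, Legal in 2pm, Sync in 3pm, VendorCall in 2pm, Budget in 4pm.

3pm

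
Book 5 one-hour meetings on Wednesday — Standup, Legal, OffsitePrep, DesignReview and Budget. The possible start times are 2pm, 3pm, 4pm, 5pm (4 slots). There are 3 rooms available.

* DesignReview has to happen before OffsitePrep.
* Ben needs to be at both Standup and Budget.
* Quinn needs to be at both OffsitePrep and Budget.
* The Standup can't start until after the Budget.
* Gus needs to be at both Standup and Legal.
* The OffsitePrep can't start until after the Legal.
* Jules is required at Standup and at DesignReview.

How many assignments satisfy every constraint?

60

Splitting on Standup: it can be 3pm (6), 4pm (17), 5pm (37). Listing each branch's schedules as (Legal, OffsitePrep, DesignReview, Budget):
Standup=3pm: (2pm,3pm,2pm,2pm) (2pm,4pm,2pm,2pm) (2pm,5pm,2pm,2pm) (2pm,5pm,4pm,2pm) (4pm,5pm,2pm,2pm) (4pm,5pm,4pm,2pm) — 6.
Standup=4pm: (2pm,3pm,2pm,2pm) (2pm,4pm,2pm,2pm) (2pm,4pm,2pm,3pm) (2pm,4pm,3pm,2pm) (2pm,4pm,3pm,3pm) (2pm,5pm,2pm,2pm) (2pm,5pm,2pm,3pm) (2pm,5pm,3pm,2pm) (2pm,5pm,3pm,3pm) (3pm,4pm,2pm,2pm) (3pm,4pm,2pm,3pm) (3pm,4pm,3pm,2pm) (3pm,4pm,3pm,3pm) (3pm,5pm,2pm,2pm) (3pm,5pm,2pm,3pm) (3pm,5pm,3pm,2pm) (3pm,5pm,3pm,3pm) — 17.
Standup=5pm: (2pm,3pm,2pm,2pm) (2pm,3pm,2pm,4pm) (2pm,4pm,2pm,2pm) (2pm,4pm,2pm,3pm) (2pm,4pm,3pm,2pm) (2pm,4pm,3pm,3pm) (2pm,5pm,2pm,2pm) (2pm,5pm,2pm,3pm) (2pm,5pm,2pm,4pm) (2pm,5pm,3pm,2pm) (2pm,5pm,3pm,3pm) (2pm,5pm,3pm,4pm) (2pm,5pm,4pm,2pm) (2pm,5pm,4pm,3pm) (2pm,5pm,4pm,4pm) (3pm,4pm,2pm,2pm) (3pm,4pm,2pm,3pm) (3pm,4pm,3pm,2pm) (3pm,4pm,3pm,3pm) (3pm,5pm,2pm,2pm) (3pm,5pm,2pm,3pm) (3pm,5pm,2pm,4pm) (3pm,5pm,3pm,2pm) (3pm,5pm,3pm,3pm) (3pm,5pm,3pm,4pm) (3pm,5pm,4pm,2pm) (3pm,5pm,4pm,3pm) (3pm,5pm,4pm,4pm) (4pm,5pm,2pm,2pm) (4pm,5pm,2pm,3pm) (4pm,5pm,2pm,4pm) (4pm,5pm,3pm,2pm) (4pm,5pm,3pm,3pm) (4pm,5pm,3pm,4pm) (4pm,5pm,4pm,2pm) (4pm,5pm,4pm,3pm) (4pm,5pm,4pm,4pm) — 37.
Summing: 6 + 17 + 37 = 60.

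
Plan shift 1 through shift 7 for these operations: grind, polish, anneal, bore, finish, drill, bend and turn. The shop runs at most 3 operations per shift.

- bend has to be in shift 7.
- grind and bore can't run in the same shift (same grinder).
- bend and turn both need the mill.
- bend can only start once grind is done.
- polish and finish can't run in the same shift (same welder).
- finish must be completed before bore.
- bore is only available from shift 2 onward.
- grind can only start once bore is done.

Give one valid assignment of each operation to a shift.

anneal -> shift 1, polish -> shift 2, bore -> shift 2, grind -> shift 3, turn -> shift 2, bend -> shift 7, finish -> shift 1, drill -> shift 1

Checking: finish(shift 1) before bore(shift 2); grind(shift 3) before bend(shift 7); bore(shift 2) before grind(shift 3); polish(shift 2) != finish(shift 1); bend(shift 7) != turn(shift 2); grind(shift 3) != bore(shift 2); bore=shift 2 in [shift 2,shift 7]; bend=shift 7 in [shift 7,shift 7]; max 3 per shift (cap 3).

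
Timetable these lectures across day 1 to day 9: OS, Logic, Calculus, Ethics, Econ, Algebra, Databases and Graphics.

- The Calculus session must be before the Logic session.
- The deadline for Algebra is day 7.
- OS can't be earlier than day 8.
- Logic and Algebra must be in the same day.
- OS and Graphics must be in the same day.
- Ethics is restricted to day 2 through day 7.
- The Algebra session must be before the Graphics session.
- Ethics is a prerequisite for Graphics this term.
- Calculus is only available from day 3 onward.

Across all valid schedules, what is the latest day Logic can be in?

day 7

Precedence pushes Logic to at least day 4; Logic must be in the same day as Algebra, which can't be after day 7, so Logic is at most day 7.
Logic at day 7 is achievable: Calculus in day 3; Graphics in day 8; Econ in day 1; Databases in day 1; Algebra in day 7; Logic in day 7; Ethics in day 2; OS in day 8.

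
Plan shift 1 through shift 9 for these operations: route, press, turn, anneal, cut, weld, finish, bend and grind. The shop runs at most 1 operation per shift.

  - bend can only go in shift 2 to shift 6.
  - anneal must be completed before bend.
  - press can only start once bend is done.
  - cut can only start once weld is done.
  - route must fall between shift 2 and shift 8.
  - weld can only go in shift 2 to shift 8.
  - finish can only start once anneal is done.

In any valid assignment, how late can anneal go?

Downstream work caps anneal at shift 5.
anneal at shift 5 is achievable: bend=shift 6, press=shift 7, grind=shift 9, weld=shift 2, route=shift 3, anneal=shift 5, finish=shift 8, cut=shift 4, turn=shift 1.

shift 5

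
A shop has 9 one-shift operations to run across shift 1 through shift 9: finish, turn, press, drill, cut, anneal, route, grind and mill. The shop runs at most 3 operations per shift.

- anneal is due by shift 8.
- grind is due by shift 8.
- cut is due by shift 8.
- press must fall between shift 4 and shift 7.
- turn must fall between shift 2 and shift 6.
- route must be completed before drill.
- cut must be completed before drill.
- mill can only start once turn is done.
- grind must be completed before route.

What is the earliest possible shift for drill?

Precedence pushes drill to at least shift 3.
drill at shift 3 is achievable: press -> shift 4, grind -> shift 1, turn -> shift 2, finish -> shift 2, route -> shift 2, drill -> shift 3, mill -> shift 3, anneal -> shift 1, cut -> shift 1.

shift 3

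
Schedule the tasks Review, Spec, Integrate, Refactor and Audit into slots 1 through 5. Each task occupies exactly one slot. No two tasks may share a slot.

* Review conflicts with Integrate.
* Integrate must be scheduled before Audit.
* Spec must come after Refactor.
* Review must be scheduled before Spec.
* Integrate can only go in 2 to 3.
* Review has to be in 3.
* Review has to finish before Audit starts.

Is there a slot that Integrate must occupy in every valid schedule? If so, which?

Integrate's window is 2–3.
Review is fixed at 3, and Integrate can't share a slot with Review.
So Integrate must be 2.

2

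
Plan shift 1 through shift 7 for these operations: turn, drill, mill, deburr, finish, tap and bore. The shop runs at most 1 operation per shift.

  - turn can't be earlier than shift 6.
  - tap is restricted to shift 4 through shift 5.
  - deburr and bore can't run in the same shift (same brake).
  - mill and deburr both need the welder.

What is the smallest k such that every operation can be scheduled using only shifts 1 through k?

With at most 1 per shift and 7 operations, at least 7 shifts are needed.
turn can't be placed before shift 6, so the schedule must run through at least shift 6.
7 works (last occupied shift: shift 7): for example mill in shift 2, finish in shift 5, tap in shift 4, bore in shift 7, drill in shift 1, turn in shift 6, deburr in shift 3.

7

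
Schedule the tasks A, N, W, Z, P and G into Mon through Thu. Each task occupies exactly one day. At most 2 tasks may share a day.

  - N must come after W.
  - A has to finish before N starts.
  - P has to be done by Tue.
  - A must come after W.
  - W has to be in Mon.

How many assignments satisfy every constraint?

47

Splitting on A: it can be Tue (28), Wed (19). Listing each branch's schedules as (N, W, Z, P, G):
A=Tue: (Wed,Mon,Mon,Tue,Wed) (Wed,Mon,Mon,Tue,Thu) (Wed,Mon,Tue,Mon,Wed) (Wed,Mon,Tue,Mon,Thu) (Wed,Mon,Wed,Mon,Tue) (Wed,Mon,Wed,Mon,Thu) (Wed,Mon,Wed,Tue,Mon) (Wed,Mon,Wed,Tue,Thu) (Wed,Mon,Thu,Mon,Tue) (Wed,Mon,Thu,Mon,Wed) (Wed,Mon,Thu,Mon,Thu) (Wed,Mon,Thu,Tue,Mon) (Wed,Mon,Thu,Tue,Wed) (Wed,Mon,Thu,Tue,Thu) (Thu,Mon,Mon,Tue,Wed) (Thu,Mon,Mon,Tue,Thu) (Thu,Mon,Tue,Mon,Wed) (Thu,Mon,Tue,Mon,Thu) (Thu,Mon,Wed,Mon,Tue) (Thu,Mon,Wed,Mon,Wed) (Thu,Mon,Wed,Mon,Thu) (Thu,Mon,Wed,Tue,Mon) (Thu,Mon,Wed,Tue,Wed) (Thu,Mon,Wed,Tue,Thu) (Thu,Mon,Thu,Mon,Tue) (Thu,Mon,Thu,Mon,Wed) (Thu,Mon,Thu,Tue,Mon) (Thu,Mon,Thu,Tue,Wed) — 28.
A=Wed: (Thu,Mon,Mon,Tue,Tue) (Thu,Mon,Mon,Tue,Wed) (Thu,Mon,Mon,Tue,Thu) (Thu,Mon,Tue,Mon,Tue) (Thu,Mon,Tue,Mon,Wed) (Thu,Mon,Tue,Mon,Thu) (Thu,Mon,Tue,Tue,Mon) (Thu,Mon,Tue,Tue,Wed) (Thu,Mon,Tue,Tue,Thu) (Thu,Mon,Wed,Mon,Tue) (Thu,Mon,Wed,Mon,Thu) (Thu,Mon,Wed,Tue,Mon) (Thu,Mon,Wed,Tue,Tue) (Thu,Mon,Wed,Tue,Thu) (Thu,Mon,Thu,Mon,Tue) (Thu,Mon,Thu,Mon,Wed) (Thu,Mon,Thu,Tue,Mon) (Thu,Mon,Thu,Tue,Tue) (Thu,Mon,Thu,Tue,Wed) — 19.
Summing: 28 + 19 = 47.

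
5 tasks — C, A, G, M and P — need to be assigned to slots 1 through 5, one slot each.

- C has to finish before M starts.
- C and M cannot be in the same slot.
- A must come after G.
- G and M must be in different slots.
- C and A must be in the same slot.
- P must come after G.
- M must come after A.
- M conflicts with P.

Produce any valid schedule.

G=1; M=3; C=2; P=2; A=2

Checking: G(1) before P(2); A(2) before M(3); G(1) before A(2); C(2) before M(3); C(2) != M(3); G(1) != M(3); M(3) != P(2); C = A = 2.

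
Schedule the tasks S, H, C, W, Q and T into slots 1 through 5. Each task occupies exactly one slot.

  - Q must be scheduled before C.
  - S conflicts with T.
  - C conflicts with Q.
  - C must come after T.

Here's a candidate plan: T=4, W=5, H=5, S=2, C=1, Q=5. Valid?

C conflicts with Q — holds.
Q must be scheduled before C — violated.
S conflicts with T — holds.
C must come after T — violated.

Invalid. Q must be scheduled before C.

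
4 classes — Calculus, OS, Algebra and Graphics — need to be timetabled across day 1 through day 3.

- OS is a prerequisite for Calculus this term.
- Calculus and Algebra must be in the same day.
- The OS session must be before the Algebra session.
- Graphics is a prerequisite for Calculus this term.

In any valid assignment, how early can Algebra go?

day 2

Precedence pushes Algebra to at least day 2.
Algebra at day 2 is achievable: OS -> day 1, Algebra -> day 2, Graphics -> day 1, Calculus -> day 2.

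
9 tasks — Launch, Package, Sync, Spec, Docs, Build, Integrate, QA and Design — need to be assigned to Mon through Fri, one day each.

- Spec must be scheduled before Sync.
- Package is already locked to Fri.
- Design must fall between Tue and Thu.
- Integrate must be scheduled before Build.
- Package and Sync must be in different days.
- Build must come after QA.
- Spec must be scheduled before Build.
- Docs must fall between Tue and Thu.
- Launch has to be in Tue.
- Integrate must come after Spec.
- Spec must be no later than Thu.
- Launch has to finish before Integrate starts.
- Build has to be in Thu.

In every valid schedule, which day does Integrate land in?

Launch is fixed at Tue and must come before Integrate, so Integrate is at least Wed.
Build is fixed at Thu and must come after Integrate, so Integrate is at most Wed.
So Integrate must be Wed.

Wed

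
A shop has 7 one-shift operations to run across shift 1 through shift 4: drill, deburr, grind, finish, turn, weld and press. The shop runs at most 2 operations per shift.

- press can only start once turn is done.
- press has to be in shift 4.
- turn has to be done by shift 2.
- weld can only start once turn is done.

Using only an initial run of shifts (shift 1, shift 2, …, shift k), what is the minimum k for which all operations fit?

4

The precedence chain requires at least 2 distinct shifts.
With at most 2 per shift and 7 operations, at least 4 shifts are needed.
press can't be placed before shift 4, so the schedule must run through at least shift 4.
4 works (last occupied shift: shift 4): for example grind=shift 3, deburr=shift 2, finish=shift 3, drill=shift 1, press=shift 4, turn=shift 1, weld=shift 2.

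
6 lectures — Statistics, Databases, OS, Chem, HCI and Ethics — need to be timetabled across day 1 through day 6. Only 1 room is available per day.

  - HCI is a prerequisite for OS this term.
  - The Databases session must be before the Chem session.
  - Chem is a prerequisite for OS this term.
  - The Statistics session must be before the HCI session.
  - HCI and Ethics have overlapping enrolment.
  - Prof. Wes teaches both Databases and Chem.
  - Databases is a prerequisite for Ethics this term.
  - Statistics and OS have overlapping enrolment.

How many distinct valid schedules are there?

Splitting on Statistics: it can be day 1 (11), day 2 (8), day 3 (5), day 4 (2). Listing each branch's schedules as (Databases, OS, Chem, HCI, Ethics) by day number:
Statistics=day 1: (2,5,3,4,6) (2,5,4,3,6) (2,6,3,4,5) (2,6,3,5,4) (2,6,4,3,5) (2,6,4,5,3) (2,6,5,3,4) (2,6,5,4,3) (3,5,4,2,6) (3,6,4,2,5) (3,6,5,2,4) — 11.
Statistics=day 2: (1,5,3,4,6) (1,5,4,3,6) (1,6,3,4,5) (1,6,3,5,4) (1,6,4,3,5) (1,6,4,5,3) (1,6,5,3,4) (1,6,5,4,3) — 8.
Statistics=day 3: (1,5,2,4,6) (1,6,2,4,5) (1,6,2,5,4) (1,6,4,5,2) (1,6,5,4,2) — 5.
Statistics=day 4: (1,6,2,5,3) (1,6,3,5,2) — 2.
Summing: 11 + 8 + 5 + 2 = 26.

26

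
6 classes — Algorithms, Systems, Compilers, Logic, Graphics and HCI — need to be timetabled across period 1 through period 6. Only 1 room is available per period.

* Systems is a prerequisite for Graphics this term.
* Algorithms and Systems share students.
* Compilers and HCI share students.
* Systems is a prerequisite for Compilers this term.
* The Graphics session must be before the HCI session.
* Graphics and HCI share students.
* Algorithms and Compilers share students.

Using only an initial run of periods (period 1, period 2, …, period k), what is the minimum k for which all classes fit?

6 periods

The precedence chain requires at least 3 distinct periods.
With at most 1 per period and 6 classes, at least 6 periods are needed.
6 works (last occupied period: period 6): for example Systems=period 1, Compilers=period 3, Logic=period 6, Algorithms=period 5, HCI=period 4, Graphics=period 2.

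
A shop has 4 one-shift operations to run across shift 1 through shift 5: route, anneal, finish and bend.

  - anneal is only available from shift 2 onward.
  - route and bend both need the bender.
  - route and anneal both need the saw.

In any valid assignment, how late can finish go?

finish at shift 5 is achievable: finish in shift 5, route in shift 1, bend in shift 2, anneal in shift 2.

shift 5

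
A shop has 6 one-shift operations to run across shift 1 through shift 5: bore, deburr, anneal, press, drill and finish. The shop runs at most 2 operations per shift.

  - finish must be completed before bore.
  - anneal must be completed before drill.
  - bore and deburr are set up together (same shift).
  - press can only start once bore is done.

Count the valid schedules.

60

Splitting on bore: it can be shift 2 (18), shift 3 (24), shift 4 (18). Listing each branch's schedules as (deburr, anneal, press, drill, finish) by shift number:
bore=shift 2: (2,1,3,3,1) (2,1,3,4,1) (2,1,3,5,1) (2,1,4,3,1) (2,1,4,4,1) (2,1,4,5,1) (2,1,5,3,1) (2,1,5,4,1) (2,1,5,5,1) (2,3,3,4,1) (2,3,3,5,1) (2,3,4,4,1) (2,3,4,5,1) (2,3,5,4,1) (2,3,5,5,1) (2,4,3,5,1) (2,4,4,5,1) (2,4,5,5,1) — 18.
bore=shift 3: (3,1,4,2,1) (3,1,4,2,2) (3,1,4,4,1) (3,1,4,4,2) (3,1,4,5,1) (3,1,4,5,2) (3,1,5,2,1) (3,1,5,2,2) (3,1,5,4,1) (3,1,5,4,2) (3,1,5,5,1) (3,1,5,5,2) (3,2,4,4,1) (3,2,4,4,2) (3,2,4,5,1) (3,2,4,5,2) (3,2,5,4,1) (3,2,5,4,2) (3,2,5,5,1) (3,2,5,5,2) (3,4,4,5,1) (3,4,4,5,2) (3,4,5,5,1) (3,4,5,5,2) — 24.
bore=shift 4: (4,1,5,2,1) (4,1,5,2,2) (4,1,5,2,3) (4,1,5,3,1) (4,1,5,3,2) (4,1,5,3,3) (4,1,5,5,1) (4,1,5,5,2) (4,1,5,5,3) (4,2,5,3,1) (4,2,5,3,2) (4,2,5,3,3) (4,2,5,5,1) (4,2,5,5,2) (4,2,5,5,3) (4,3,5,5,1) (4,3,5,5,2) (4,3,5,5,3) — 18.
Summing: 18 + 24 + 18 = 60.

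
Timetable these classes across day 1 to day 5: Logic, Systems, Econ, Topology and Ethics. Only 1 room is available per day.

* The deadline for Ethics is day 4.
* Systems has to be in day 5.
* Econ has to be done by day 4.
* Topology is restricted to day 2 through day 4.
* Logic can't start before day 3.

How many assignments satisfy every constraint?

8

Splitting on Logic: it can be day 3 (4), day 4 (4). Listing each branch's schedules as (Systems, Econ, Topology, Ethics) by day number:
Logic=day 3: (5,1,2,4) (5,1,4,2) (5,2,4,1) (5,4,2,1) — 4.
Logic=day 4: (5,1,2,3) (5,1,3,2) (5,2,3,1) (5,3,2,1) — 4.
Summing: 4 + 4 = 8.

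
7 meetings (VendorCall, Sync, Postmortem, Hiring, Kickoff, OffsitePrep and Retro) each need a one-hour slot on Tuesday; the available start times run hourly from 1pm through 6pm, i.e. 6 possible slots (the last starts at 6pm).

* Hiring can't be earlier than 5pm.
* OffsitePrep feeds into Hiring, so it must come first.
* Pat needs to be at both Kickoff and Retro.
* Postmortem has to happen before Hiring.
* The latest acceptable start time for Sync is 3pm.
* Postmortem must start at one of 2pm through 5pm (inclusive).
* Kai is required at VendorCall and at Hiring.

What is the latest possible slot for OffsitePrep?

Downstream work caps OffsitePrep at 5pm.
OffsitePrep at 5pm is achievable: Hiring=6pm, Postmortem=2pm, Retro=2pm, Sync=1pm, OffsitePrep=5pm, Kickoff=1pm, VendorCall=1pm.

5pm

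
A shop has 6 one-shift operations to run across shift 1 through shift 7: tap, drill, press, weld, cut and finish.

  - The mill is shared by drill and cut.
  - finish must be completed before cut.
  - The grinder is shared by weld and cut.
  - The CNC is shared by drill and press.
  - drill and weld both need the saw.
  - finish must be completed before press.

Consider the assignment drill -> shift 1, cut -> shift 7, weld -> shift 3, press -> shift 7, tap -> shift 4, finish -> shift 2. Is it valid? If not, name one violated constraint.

The mill is shared by drill and cut — holds.
The grinder is shared by weld and cut — holds.
The CNC is shared by drill and press — holds.
finish must be completed before cut — holds.
drill and weld both need the saw — holds.
finish must be completed before press — holds.

Yes, all constraints hold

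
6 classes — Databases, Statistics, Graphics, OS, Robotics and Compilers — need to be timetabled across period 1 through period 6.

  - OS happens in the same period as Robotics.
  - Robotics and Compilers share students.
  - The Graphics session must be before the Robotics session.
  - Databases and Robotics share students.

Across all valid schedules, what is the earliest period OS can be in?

period 2

OS must be in the same period as Robotics, which can't be before period 2, so OS is at least period 2.
OS at period 2 is achievable: Robotics in period 2; Compilers in period 1; Statistics in period 1; OS in period 2; Databases in period 1; Graphics in period 1.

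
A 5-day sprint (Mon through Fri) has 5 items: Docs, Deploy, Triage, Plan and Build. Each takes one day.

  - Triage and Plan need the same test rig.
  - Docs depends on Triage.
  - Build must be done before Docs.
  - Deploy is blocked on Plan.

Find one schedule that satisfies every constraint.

Deploy -> Wed, Docs -> Tue, Build -> Mon, Plan -> Tue, Triage -> Mon

Checking: Build(Mon) before Docs(Tue); Triage(Mon) before Docs(Tue); Plan(Tue) before Deploy(Wed); Triage(Mon) != Plan(Tue).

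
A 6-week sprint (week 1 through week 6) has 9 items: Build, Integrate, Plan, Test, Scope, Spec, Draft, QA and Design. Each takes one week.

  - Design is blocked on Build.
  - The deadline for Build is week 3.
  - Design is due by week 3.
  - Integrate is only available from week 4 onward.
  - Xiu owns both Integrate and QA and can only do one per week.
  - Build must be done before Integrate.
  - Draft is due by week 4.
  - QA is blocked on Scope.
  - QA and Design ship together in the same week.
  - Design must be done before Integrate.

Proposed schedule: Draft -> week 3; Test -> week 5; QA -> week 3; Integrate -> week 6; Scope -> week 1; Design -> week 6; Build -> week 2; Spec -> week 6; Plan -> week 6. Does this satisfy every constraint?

Build must be done before Integrate — holds.
QA is blocked on Scope — holds.
Xiu owns both Integrate and QA and can only do one per week — holds.
Draft is due by week 4 — holds.
Integrate is only available from week 4 onward — holds.
Design is blocked on Build — holds.
Design must be done before Integrate — violated.
The deadline for Build is week 3 — holds.
Design is due by week 3 — violated.
QA and Design ship together in the same week — violated.

Invalid. Design is due by week 3.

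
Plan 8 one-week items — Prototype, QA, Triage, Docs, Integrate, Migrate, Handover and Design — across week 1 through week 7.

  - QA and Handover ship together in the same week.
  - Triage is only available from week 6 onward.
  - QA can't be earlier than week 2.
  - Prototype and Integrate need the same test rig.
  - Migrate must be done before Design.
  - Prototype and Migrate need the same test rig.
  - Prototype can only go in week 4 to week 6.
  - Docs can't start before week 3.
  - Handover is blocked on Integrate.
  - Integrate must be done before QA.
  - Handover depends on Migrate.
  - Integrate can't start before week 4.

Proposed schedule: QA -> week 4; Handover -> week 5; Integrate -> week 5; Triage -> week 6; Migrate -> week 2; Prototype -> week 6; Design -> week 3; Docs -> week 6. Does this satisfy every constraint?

No — it violates: Integrate must be done before QA

Prototype and Migrate need the same test rig — holds.
Handover depends on Migrate — holds.
Prototype and Integrate need the same test rig — holds.
Integrate must be done before QA — violated.
QA can't be earlier than week 2 — holds.
Migrate must be done before Design — holds.
Docs can't start before week 3 — holds.
Prototype can only go in week 4 to week 6 — holds.
Handover is blocked on Integrate — violated.
QA and Handover ship together in the same week — violated.
Integrate can't start before week 4 — holds.
Triage is only available from week 6 onward — holds.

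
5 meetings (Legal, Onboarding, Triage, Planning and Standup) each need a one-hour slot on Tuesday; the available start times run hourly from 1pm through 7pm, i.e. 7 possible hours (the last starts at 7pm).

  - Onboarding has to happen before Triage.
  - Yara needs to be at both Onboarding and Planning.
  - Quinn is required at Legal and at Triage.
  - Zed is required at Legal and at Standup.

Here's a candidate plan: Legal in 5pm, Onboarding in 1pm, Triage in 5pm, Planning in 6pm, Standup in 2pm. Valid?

Yara needs to be at both Onboarding and Planning — holds.
Zed is required at Legal and at Standup — holds.
Onboarding has to happen before Triage — holds.
Quinn is required at Legal and at Triage — violated.

Invalid. Quinn is required at Legal and at Triage.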